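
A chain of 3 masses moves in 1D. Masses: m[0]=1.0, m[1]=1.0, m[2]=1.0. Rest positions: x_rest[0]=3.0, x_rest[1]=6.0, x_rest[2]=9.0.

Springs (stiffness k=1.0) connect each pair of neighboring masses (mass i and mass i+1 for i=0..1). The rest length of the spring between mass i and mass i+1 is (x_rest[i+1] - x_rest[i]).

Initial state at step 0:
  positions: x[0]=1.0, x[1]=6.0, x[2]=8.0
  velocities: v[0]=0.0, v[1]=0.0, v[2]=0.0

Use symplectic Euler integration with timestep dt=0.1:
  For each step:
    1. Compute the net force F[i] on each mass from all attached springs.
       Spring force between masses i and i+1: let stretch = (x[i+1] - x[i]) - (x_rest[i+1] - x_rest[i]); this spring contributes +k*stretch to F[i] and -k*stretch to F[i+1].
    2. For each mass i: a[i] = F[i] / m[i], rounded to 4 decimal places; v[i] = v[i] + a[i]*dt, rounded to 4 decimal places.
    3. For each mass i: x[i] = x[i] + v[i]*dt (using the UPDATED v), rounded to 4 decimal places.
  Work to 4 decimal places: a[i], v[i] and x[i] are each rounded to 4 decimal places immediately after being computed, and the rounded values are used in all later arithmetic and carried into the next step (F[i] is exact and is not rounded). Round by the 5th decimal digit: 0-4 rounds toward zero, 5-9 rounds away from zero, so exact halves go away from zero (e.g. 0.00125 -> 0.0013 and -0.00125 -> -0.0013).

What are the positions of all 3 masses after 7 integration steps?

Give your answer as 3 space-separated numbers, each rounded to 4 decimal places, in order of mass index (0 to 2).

Answer: 1.4999 5.2678 8.2323

Derivation:
Step 0: x=[1.0000 6.0000 8.0000] v=[0.0000 0.0000 0.0000]
Step 1: x=[1.0200 5.9700 8.0100] v=[0.2000 -0.3000 0.1000]
Step 2: x=[1.0595 5.9109 8.0296] v=[0.3950 -0.5910 0.1960]
Step 3: x=[1.1175 5.8245 8.0580] v=[0.5801 -0.8643 0.2841]
Step 4: x=[1.1926 5.7133 8.0941] v=[0.7508 -1.1117 0.3608]
Step 5: x=[1.2829 5.5807 8.1364] v=[0.9029 -1.3257 0.4227]
Step 6: x=[1.3862 5.4307 8.1831] v=[1.0327 -1.4999 0.4671]
Step 7: x=[1.4999 5.2678 8.2323] v=[1.1372 -1.6291 0.4919]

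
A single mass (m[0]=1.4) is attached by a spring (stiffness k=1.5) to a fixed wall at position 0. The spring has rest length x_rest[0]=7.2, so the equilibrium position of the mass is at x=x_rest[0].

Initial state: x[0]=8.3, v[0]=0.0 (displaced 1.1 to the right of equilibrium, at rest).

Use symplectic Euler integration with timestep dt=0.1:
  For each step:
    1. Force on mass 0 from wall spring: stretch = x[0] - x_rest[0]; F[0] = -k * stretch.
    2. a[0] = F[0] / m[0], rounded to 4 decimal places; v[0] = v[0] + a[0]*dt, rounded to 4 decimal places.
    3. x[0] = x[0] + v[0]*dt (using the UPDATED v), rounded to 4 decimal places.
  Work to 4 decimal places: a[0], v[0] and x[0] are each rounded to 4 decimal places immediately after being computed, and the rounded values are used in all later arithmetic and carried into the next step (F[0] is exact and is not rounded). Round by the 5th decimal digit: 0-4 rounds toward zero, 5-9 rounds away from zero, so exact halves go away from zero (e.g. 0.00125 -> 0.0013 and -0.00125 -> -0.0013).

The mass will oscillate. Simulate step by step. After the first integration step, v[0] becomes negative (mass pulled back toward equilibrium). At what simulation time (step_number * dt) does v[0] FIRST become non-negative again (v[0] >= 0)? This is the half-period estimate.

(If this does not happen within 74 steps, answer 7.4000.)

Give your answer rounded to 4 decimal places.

Answer: 3.1000

Derivation:
Step 0: x=[8.3000] v=[0.0000]
Step 1: x=[8.2882] v=[-0.1179]
Step 2: x=[8.2648] v=[-0.2345]
Step 3: x=[8.2299] v=[-0.3486]
Step 4: x=[8.1840] v=[-0.4590]
Step 5: x=[8.1276] v=[-0.5644]
Step 6: x=[8.0612] v=[-0.6638]
Step 7: x=[7.9856] v=[-0.7561]
Step 8: x=[7.9016] v=[-0.8403]
Step 9: x=[7.8101] v=[-0.9155]
Step 10: x=[7.7120] v=[-0.9809]
Step 11: x=[7.6084] v=[-1.0358]
Step 12: x=[7.5004] v=[-1.0796]
Step 13: x=[7.3892] v=[-1.1118]
Step 14: x=[7.2760] v=[-1.1321]
Step 15: x=[7.1620] v=[-1.1402]
Step 16: x=[7.0484] v=[-1.1361]
Step 17: x=[6.9364] v=[-1.1199]
Step 18: x=[6.8272] v=[-1.0917]
Step 19: x=[6.7220] v=[-1.0518]
Step 20: x=[6.6219] v=[-1.0006]
Step 21: x=[6.5280] v=[-0.9387]
Step 22: x=[6.4413] v=[-0.8667]
Step 23: x=[6.3628] v=[-0.7854]
Step 24: x=[6.2932] v=[-0.6957]
Step 25: x=[6.2334] v=[-0.5985]
Step 26: x=[6.1839] v=[-0.4949]
Step 27: x=[6.1453] v=[-0.3860]
Step 28: x=[6.1180] v=[-0.2730]
Step 29: x=[6.1023] v=[-0.1571]
Step 30: x=[6.0984] v=[-0.0395]
Step 31: x=[6.1063] v=[0.0785]
First v>=0 after going negative at step 31, time=3.1000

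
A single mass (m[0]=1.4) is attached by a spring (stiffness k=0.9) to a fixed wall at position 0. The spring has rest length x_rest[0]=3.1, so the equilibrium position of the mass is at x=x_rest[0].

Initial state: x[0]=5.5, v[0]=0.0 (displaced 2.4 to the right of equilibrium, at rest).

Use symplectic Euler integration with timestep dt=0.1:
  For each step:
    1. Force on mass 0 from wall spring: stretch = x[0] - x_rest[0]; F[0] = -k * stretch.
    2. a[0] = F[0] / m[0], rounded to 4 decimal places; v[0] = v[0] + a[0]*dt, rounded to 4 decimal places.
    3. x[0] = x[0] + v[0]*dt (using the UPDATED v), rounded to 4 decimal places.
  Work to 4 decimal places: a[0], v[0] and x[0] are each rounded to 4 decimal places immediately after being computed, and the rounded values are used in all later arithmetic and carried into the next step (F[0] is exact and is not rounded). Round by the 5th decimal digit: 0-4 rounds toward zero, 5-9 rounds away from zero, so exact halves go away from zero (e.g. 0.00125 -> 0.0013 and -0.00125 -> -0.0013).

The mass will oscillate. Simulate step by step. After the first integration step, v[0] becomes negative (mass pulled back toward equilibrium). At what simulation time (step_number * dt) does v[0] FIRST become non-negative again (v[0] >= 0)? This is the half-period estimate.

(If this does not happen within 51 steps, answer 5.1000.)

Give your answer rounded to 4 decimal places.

Answer: 4.0000

Derivation:
Step 0: x=[5.5000] v=[0.0000]
Step 1: x=[5.4846] v=[-0.1543]
Step 2: x=[5.4538] v=[-0.3076]
Step 3: x=[5.4079] v=[-0.4589]
Step 4: x=[5.3472] v=[-0.6073]
Step 5: x=[5.2720] v=[-0.7518]
Step 6: x=[5.1829] v=[-0.8914]
Step 7: x=[5.0804] v=[-1.0253]
Step 8: x=[4.9651] v=[-1.1526]
Step 9: x=[4.8379] v=[-1.2725]
Step 10: x=[4.6995] v=[-1.3842]
Step 11: x=[4.5508] v=[-1.4870]
Step 12: x=[4.3928] v=[-1.5803]
Step 13: x=[4.2265] v=[-1.6634]
Step 14: x=[4.0529] v=[-1.7358]
Step 15: x=[3.8732] v=[-1.7971]
Step 16: x=[3.6885] v=[-1.8468]
Step 17: x=[3.5000] v=[-1.8846]
Step 18: x=[3.3090] v=[-1.9103]
Step 19: x=[3.1166] v=[-1.9237]
Step 20: x=[2.9241] v=[-1.9248]
Step 21: x=[2.7328] v=[-1.9135]
Step 22: x=[2.5438] v=[-1.8899]
Step 23: x=[2.3584] v=[-1.8541]
Step 24: x=[2.1778] v=[-1.8064]
Step 25: x=[2.0031] v=[-1.7471]
Step 26: x=[1.8354] v=[-1.6766]
Step 27: x=[1.6759] v=[-1.5953]
Step 28: x=[1.5255] v=[-1.5038]
Step 29: x=[1.3852] v=[-1.4026]
Step 30: x=[1.2560] v=[-1.2924]
Step 31: x=[1.1386] v=[-1.1739]
Step 32: x=[1.0338] v=[-1.0478]
Step 33: x=[0.9423] v=[-0.9150]
Step 34: x=[0.8647] v=[-0.7763]
Step 35: x=[0.8014] v=[-0.6326]
Step 36: x=[0.7529] v=[-0.4848]
Step 37: x=[0.7195] v=[-0.3339]
Step 38: x=[0.7014] v=[-0.1809]
Step 39: x=[0.6987] v=[-0.0267]
Step 40: x=[0.7115] v=[0.1277]
First v>=0 after going negative at step 40, time=4.0000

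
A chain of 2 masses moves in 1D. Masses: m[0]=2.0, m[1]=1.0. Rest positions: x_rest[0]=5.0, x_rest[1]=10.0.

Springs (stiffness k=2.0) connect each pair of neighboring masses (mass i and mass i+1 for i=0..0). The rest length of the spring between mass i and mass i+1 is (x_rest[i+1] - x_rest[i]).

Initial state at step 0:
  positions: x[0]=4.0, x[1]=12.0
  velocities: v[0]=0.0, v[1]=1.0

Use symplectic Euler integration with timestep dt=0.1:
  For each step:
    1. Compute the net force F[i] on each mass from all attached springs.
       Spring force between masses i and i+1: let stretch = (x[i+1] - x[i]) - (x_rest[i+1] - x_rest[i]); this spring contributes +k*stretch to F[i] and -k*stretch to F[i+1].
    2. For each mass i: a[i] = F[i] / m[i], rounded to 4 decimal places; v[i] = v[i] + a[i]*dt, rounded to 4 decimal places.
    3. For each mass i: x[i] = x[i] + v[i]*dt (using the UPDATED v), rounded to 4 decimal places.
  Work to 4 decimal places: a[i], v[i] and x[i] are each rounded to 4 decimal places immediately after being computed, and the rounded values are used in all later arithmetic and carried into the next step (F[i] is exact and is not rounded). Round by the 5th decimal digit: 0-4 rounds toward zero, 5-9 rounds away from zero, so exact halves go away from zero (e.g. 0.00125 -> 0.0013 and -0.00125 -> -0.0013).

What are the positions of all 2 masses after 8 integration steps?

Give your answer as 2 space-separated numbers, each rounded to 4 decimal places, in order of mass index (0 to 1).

Answer: 4.9799 10.8404

Derivation:
Step 0: x=[4.0000 12.0000] v=[0.0000 1.0000]
Step 1: x=[4.0300 12.0400] v=[0.3000 0.4000]
Step 2: x=[4.0901 12.0198] v=[0.6010 -0.2020]
Step 3: x=[4.1795 11.9410] v=[0.8940 -0.7879]
Step 4: x=[4.2965 11.8070] v=[1.1702 -1.3402]
Step 5: x=[4.4386 11.6228] v=[1.4213 -1.8423]
Step 6: x=[4.6026 11.3949] v=[1.6397 -2.2791]
Step 7: x=[4.7845 11.1311] v=[1.8189 -2.6376]
Step 8: x=[4.9799 10.8404] v=[1.9536 -2.9069]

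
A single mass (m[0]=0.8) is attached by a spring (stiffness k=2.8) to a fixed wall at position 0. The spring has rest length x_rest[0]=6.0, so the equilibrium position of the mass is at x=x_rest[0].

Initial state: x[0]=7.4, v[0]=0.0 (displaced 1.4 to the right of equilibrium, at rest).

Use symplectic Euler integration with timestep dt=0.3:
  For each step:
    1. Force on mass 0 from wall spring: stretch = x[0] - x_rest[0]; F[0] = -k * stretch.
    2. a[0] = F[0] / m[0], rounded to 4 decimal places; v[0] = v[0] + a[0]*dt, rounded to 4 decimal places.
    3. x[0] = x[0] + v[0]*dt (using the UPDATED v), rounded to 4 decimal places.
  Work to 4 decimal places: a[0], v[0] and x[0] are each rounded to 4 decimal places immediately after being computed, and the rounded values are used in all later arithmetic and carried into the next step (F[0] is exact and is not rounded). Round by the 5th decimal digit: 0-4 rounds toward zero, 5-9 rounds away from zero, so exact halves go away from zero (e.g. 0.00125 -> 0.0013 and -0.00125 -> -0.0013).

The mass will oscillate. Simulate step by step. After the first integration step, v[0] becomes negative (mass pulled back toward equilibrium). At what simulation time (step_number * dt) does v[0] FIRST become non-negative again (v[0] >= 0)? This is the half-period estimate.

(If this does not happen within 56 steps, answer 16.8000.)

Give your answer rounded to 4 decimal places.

Answer: 1.8000

Derivation:
Step 0: x=[7.4000] v=[0.0000]
Step 1: x=[6.9590] v=[-1.4700]
Step 2: x=[6.2159] v=[-2.4770]
Step 3: x=[5.4048] v=[-2.7037]
Step 4: x=[4.7812] v=[-2.0787]
Step 5: x=[4.5415] v=[-0.7990]
Step 6: x=[4.7612] v=[0.7324]
First v>=0 after going negative at step 6, time=1.8000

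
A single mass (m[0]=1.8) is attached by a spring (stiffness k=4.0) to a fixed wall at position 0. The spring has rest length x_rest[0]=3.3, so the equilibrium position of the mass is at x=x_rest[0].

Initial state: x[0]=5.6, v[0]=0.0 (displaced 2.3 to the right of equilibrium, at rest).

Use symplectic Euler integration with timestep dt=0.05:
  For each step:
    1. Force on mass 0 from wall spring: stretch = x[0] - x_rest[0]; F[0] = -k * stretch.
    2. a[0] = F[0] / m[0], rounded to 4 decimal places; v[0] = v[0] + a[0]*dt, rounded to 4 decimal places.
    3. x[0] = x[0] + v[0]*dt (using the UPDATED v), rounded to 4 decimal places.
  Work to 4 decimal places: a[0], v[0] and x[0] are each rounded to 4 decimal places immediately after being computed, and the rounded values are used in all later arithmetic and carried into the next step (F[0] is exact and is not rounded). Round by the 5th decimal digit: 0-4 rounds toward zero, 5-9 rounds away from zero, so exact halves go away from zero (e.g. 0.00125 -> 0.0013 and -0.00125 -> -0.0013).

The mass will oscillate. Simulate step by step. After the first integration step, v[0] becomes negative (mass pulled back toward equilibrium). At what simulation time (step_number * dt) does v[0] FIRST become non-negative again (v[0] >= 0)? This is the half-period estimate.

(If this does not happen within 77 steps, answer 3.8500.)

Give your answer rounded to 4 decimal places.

Step 0: x=[5.6000] v=[0.0000]
Step 1: x=[5.5872] v=[-0.2556]
Step 2: x=[5.5617] v=[-0.5097]
Step 3: x=[5.5237] v=[-0.7610]
Step 4: x=[5.4733] v=[-1.0081]
Step 5: x=[5.4108] v=[-1.2496]
Step 6: x=[5.3366] v=[-1.4841]
Step 7: x=[5.2511] v=[-1.7104]
Step 8: x=[5.1547] v=[-1.9272]
Step 9: x=[5.0480] v=[-2.1333]
Step 10: x=[4.9316] v=[-2.3275]
Step 11: x=[4.8062] v=[-2.5088]
Step 12: x=[4.6724] v=[-2.6762]
Step 13: x=[4.5310] v=[-2.8287]
Step 14: x=[4.3827] v=[-2.9655]
Step 15: x=[4.2284] v=[-3.0858]
Step 16: x=[4.0690] v=[-3.1890]
Step 17: x=[3.9053] v=[-3.2744]
Step 18: x=[3.7382] v=[-3.3417]
Step 19: x=[3.5687] v=[-3.3904]
Step 20: x=[3.3977] v=[-3.4203]
Step 21: x=[3.2261] v=[-3.4312]
Step 22: x=[3.0550] v=[-3.4230]
Step 23: x=[2.8852] v=[-3.3958]
Step 24: x=[2.7177] v=[-3.3497]
Step 25: x=[2.5535] v=[-3.2850]
Step 26: x=[2.3934] v=[-3.2021]
Step 27: x=[2.2383] v=[-3.1014]
Step 28: x=[2.0891] v=[-2.9834]
Step 29: x=[1.9467] v=[-2.8489]
Step 30: x=[1.8118] v=[-2.6985]
Step 31: x=[1.6851] v=[-2.5331]
Step 32: x=[1.5674] v=[-2.3537]
Step 33: x=[1.4593] v=[-2.1612]
Step 34: x=[1.3615] v=[-1.9567]
Step 35: x=[1.2744] v=[-1.7413]
Step 36: x=[1.1986] v=[-1.5162]
Step 37: x=[1.1345] v=[-1.2827]
Step 38: x=[1.0824] v=[-1.0421]
Step 39: x=[1.0426] v=[-0.7957]
Step 40: x=[1.0154] v=[-0.5449]
Step 41: x=[1.0008] v=[-0.2911]
Step 42: x=[0.9990] v=[-0.0356]
Step 43: x=[1.0100] v=[0.2201]
First v>=0 after going negative at step 43, time=2.1500

Answer: 2.1500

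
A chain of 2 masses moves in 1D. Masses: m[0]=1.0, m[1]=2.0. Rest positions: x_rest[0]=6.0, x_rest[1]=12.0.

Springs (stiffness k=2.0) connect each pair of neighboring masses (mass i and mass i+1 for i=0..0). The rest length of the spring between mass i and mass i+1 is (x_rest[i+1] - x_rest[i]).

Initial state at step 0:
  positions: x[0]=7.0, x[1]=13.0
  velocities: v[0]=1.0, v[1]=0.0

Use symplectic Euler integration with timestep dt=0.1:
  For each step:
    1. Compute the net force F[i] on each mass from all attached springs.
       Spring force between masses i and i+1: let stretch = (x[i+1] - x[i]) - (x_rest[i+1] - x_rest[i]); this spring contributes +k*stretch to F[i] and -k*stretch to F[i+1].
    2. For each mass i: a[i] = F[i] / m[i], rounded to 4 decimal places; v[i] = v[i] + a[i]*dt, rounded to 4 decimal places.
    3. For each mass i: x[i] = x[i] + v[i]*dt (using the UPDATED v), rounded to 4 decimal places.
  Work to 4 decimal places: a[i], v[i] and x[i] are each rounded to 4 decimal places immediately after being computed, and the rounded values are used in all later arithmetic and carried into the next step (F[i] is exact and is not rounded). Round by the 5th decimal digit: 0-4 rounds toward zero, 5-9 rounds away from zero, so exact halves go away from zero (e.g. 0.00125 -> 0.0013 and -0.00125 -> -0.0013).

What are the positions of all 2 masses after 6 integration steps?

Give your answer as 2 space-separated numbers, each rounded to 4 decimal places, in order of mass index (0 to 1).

Step 0: x=[7.0000 13.0000] v=[1.0000 0.0000]
Step 1: x=[7.1000 13.0000] v=[1.0000 0.0000]
Step 2: x=[7.1980 13.0010] v=[0.9800 0.0100]
Step 3: x=[7.2921 13.0040] v=[0.9406 0.0297]
Step 4: x=[7.3804 13.0099] v=[0.8830 0.0585]
Step 5: x=[7.4613 13.0195] v=[0.8089 0.0956]
Step 6: x=[7.5334 13.0335] v=[0.7205 0.1398]

Answer: 7.5334 13.0335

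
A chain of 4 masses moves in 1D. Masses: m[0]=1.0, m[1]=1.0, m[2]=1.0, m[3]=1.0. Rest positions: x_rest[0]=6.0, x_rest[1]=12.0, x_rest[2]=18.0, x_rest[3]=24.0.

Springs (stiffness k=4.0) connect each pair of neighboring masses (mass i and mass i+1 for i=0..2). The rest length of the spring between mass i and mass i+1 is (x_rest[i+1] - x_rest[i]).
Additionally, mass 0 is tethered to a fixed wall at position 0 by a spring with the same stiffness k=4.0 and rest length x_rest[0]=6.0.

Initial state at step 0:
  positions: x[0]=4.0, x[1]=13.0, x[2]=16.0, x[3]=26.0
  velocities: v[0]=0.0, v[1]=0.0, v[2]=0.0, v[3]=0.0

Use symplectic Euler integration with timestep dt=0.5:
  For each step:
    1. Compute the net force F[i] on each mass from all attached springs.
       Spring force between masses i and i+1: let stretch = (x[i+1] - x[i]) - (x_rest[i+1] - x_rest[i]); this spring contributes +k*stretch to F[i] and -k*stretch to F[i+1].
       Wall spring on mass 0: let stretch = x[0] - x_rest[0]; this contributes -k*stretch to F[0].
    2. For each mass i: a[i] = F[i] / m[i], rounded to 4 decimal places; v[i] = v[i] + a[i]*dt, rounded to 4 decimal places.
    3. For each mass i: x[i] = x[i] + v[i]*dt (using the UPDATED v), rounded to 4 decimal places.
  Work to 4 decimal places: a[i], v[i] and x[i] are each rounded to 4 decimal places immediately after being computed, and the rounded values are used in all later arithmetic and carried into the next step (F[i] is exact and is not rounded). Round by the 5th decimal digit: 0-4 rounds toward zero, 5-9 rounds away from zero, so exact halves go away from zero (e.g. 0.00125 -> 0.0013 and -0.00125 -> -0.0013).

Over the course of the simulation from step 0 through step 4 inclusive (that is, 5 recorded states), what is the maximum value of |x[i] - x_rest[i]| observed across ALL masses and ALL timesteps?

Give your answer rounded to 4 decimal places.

Answer: 7.0000

Derivation:
Step 0: x=[4.0000 13.0000 16.0000 26.0000] v=[0.0000 0.0000 0.0000 0.0000]
Step 1: x=[9.0000 7.0000 23.0000 22.0000] v=[10.0000 -12.0000 14.0000 -8.0000]
Step 2: x=[3.0000 19.0000 13.0000 25.0000] v=[-12.0000 24.0000 -20.0000 6.0000]
Step 3: x=[10.0000 9.0000 21.0000 22.0000] v=[14.0000 -20.0000 16.0000 -6.0000]
Step 4: x=[6.0000 12.0000 18.0000 24.0000] v=[-8.0000 6.0000 -6.0000 4.0000]
Max displacement = 7.0000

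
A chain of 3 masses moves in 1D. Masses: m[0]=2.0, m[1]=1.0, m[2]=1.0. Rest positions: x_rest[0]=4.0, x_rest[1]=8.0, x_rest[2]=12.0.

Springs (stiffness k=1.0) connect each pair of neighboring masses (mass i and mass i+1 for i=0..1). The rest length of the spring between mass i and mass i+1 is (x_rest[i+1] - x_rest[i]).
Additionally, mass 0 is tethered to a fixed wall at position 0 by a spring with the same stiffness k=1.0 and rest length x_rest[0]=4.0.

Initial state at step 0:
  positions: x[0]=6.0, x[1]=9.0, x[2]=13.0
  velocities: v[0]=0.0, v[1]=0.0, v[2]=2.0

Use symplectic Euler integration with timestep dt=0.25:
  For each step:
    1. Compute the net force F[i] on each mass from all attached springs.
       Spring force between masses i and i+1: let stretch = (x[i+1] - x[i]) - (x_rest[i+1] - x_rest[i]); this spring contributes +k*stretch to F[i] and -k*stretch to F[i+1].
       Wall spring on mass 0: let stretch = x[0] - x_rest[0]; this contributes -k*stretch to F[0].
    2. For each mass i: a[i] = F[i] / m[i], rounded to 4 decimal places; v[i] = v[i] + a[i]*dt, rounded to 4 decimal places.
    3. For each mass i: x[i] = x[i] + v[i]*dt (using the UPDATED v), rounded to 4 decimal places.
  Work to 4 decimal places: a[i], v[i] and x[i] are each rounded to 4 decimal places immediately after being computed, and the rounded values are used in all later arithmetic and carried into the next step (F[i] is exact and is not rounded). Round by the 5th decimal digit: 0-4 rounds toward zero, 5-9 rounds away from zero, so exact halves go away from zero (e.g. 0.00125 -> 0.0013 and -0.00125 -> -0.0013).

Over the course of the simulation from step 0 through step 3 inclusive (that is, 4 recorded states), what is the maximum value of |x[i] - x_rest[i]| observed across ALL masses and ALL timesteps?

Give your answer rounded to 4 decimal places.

Step 0: x=[6.0000 9.0000 13.0000] v=[0.0000 0.0000 2.0000]
Step 1: x=[5.9063 9.0625 13.5000] v=[-0.3750 0.2500 2.0000]
Step 2: x=[5.7266 9.2051 13.9727] v=[-0.7188 0.5703 1.8906]
Step 3: x=[5.4767 9.4283 14.3974] v=[-0.9998 0.8926 1.6987]
Max displacement = 2.3974

Answer: 2.3974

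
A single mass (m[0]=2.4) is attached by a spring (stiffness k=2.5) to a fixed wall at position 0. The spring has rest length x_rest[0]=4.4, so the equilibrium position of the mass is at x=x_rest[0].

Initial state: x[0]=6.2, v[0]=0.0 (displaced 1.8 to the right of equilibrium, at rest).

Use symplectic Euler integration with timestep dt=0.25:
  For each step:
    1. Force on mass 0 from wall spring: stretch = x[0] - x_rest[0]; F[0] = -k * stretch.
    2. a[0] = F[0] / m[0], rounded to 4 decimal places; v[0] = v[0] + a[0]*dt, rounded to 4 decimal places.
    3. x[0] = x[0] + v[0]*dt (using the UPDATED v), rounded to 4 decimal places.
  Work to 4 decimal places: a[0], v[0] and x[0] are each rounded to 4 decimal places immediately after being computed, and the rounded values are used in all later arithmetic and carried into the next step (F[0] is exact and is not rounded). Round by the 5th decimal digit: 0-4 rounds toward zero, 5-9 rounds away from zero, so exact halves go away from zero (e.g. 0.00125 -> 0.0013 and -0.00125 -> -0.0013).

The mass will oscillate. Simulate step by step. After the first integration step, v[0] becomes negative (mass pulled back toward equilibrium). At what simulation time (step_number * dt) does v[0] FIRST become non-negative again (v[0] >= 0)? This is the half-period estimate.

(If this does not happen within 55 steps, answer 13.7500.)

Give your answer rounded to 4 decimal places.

Step 0: x=[6.2000] v=[0.0000]
Step 1: x=[6.0828] v=[-0.4688]
Step 2: x=[5.8561] v=[-0.9070]
Step 3: x=[5.5346] v=[-1.2862]
Step 4: x=[5.1392] v=[-1.5817]
Step 5: x=[4.6957] v=[-1.7742]
Step 6: x=[4.2329] v=[-1.8512]
Step 7: x=[3.7810] v=[-1.8077]
Step 8: x=[3.3694] v=[-1.6465]
Step 9: x=[3.0249] v=[-1.3781]
Step 10: x=[2.7699] v=[-1.0200]
Step 11: x=[2.6210] v=[-0.5955]
Step 12: x=[2.5880] v=[-0.1322]
Step 13: x=[2.6729] v=[0.3397]
First v>=0 after going negative at step 13, time=3.2500

Answer: 3.2500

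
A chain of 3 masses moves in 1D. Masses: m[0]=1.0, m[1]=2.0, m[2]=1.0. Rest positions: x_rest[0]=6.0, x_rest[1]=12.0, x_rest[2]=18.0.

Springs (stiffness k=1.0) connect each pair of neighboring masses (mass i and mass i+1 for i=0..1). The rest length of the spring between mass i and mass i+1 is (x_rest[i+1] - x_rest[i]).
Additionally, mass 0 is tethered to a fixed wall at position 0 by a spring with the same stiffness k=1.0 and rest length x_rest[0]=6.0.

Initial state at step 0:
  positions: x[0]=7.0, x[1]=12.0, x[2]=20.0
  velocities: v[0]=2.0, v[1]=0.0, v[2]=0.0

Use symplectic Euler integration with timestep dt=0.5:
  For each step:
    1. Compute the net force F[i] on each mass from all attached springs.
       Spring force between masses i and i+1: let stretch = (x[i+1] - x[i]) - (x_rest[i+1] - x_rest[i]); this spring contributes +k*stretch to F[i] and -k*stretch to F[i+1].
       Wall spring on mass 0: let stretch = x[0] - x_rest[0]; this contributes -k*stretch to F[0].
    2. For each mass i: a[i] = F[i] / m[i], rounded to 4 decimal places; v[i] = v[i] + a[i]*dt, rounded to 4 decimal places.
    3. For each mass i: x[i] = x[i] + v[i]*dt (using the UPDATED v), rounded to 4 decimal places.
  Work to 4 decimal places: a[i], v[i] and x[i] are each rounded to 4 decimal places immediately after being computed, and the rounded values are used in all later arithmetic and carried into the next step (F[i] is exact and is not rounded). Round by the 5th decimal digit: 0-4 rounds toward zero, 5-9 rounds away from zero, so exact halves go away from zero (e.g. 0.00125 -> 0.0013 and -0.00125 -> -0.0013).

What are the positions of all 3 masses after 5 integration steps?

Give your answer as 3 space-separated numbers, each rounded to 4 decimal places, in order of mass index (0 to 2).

Answer: 6.0891 13.8446 18.0179

Derivation:
Step 0: x=[7.0000 12.0000 20.0000] v=[2.0000 0.0000 0.0000]
Step 1: x=[7.5000 12.3750 19.5000] v=[1.0000 0.7500 -1.0000]
Step 2: x=[7.3438 13.0313 18.7188] v=[-0.3125 1.3125 -1.5625]
Step 3: x=[6.7735 13.6876 18.0157] v=[-1.1407 1.3125 -1.4063]
Step 4: x=[6.2383 14.0206 17.7305] v=[-1.0704 0.6660 -0.5704]
Step 5: x=[6.0891 13.8446 18.0179] v=[-0.2984 -0.3521 0.5747]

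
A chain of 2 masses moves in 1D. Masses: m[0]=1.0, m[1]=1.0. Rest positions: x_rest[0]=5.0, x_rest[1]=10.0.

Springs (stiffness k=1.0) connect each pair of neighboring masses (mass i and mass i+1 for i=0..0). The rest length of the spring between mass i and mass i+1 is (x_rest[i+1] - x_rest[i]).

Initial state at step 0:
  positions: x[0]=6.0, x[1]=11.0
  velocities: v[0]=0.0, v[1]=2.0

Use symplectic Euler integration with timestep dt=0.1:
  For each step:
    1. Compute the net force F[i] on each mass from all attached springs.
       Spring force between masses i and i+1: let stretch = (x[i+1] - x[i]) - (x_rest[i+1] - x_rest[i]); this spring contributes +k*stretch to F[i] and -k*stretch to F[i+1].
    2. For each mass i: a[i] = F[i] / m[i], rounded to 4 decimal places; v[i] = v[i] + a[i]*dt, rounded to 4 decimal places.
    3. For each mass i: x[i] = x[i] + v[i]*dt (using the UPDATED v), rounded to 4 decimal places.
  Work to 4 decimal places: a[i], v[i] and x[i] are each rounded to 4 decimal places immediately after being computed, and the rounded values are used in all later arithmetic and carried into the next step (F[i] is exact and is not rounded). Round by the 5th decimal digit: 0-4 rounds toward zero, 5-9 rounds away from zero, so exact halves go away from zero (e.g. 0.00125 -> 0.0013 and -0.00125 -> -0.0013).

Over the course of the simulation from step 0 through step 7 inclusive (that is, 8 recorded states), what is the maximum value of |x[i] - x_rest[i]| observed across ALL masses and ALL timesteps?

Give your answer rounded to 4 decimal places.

Answer: 2.2929

Derivation:
Step 0: x=[6.0000 11.0000] v=[0.0000 2.0000]
Step 1: x=[6.0000 11.2000] v=[0.0000 2.0000]
Step 2: x=[6.0020 11.3980] v=[0.0200 1.9800]
Step 3: x=[6.0080 11.5920] v=[0.0596 1.9404]
Step 4: x=[6.0198 11.7802] v=[0.1180 1.8820]
Step 5: x=[6.0392 11.9608] v=[0.1940 1.8060]
Step 6: x=[6.0678 12.1322] v=[0.2862 1.7138]
Step 7: x=[6.1071 12.2929] v=[0.3926 1.6074]
Max displacement = 2.2929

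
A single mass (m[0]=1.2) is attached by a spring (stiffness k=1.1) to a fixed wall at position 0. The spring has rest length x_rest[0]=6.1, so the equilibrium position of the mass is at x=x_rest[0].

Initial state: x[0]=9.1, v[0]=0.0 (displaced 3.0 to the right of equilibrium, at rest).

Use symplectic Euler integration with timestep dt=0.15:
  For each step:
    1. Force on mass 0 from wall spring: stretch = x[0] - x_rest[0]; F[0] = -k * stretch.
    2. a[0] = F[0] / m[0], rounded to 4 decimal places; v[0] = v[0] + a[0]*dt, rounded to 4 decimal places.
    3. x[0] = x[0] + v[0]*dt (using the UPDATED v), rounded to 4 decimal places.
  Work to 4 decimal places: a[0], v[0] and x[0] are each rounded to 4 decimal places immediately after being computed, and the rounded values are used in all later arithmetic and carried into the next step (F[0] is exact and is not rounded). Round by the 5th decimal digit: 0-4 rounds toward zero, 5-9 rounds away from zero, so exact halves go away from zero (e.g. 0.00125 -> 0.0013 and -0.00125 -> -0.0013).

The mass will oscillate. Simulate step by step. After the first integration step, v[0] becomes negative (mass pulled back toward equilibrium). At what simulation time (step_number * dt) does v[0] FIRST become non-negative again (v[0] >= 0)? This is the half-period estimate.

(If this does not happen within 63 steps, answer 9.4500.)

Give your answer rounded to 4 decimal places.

Step 0: x=[9.1000] v=[0.0000]
Step 1: x=[9.0381] v=[-0.4125]
Step 2: x=[8.9156] v=[-0.8165]
Step 3: x=[8.7350] v=[-1.2037]
Step 4: x=[8.5001] v=[-1.5660]
Step 5: x=[8.2157] v=[-1.8960]
Step 6: x=[7.8877] v=[-2.1869]
Step 7: x=[7.5228] v=[-2.4327]
Step 8: x=[7.1286] v=[-2.6283]
Step 9: x=[6.7131] v=[-2.7697]
Step 10: x=[6.2850] v=[-2.8540]
Step 11: x=[5.8531] v=[-2.8794]
Step 12: x=[5.4263] v=[-2.8455]
Step 13: x=[5.0134] v=[-2.7529]
Step 14: x=[4.6229] v=[-2.6035]
Step 15: x=[4.2628] v=[-2.4004]
Step 16: x=[3.9406] v=[-2.1478]
Step 17: x=[3.6630] v=[-1.8509]
Step 18: x=[3.4356] v=[-1.5158]
Step 19: x=[3.2632] v=[-1.1494]
Step 20: x=[3.1493] v=[-0.7593]
Step 21: x=[3.0963] v=[-0.3536]
Step 22: x=[3.1052] v=[0.0594]
First v>=0 after going negative at step 22, time=3.3000

Answer: 3.3000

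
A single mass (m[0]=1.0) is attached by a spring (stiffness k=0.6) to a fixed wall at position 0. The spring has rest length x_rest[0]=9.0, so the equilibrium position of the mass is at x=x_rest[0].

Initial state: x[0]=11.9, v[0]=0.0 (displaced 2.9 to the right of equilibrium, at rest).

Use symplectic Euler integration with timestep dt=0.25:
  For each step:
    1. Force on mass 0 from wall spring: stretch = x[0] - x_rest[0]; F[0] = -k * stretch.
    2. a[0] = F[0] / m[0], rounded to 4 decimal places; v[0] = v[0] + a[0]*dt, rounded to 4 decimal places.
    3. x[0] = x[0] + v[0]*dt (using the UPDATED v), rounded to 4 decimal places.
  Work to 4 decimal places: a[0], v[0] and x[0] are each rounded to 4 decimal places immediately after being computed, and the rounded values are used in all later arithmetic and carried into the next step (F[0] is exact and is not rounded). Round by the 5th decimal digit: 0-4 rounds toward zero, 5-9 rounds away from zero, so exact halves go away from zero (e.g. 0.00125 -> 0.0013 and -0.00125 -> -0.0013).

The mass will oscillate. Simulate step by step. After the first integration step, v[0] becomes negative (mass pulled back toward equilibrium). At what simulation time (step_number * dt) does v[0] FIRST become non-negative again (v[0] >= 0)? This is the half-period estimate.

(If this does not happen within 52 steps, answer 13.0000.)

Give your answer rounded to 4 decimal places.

Step 0: x=[11.9000] v=[0.0000]
Step 1: x=[11.7913] v=[-0.4350]
Step 2: x=[11.5779] v=[-0.8537]
Step 3: x=[11.2678] v=[-1.2404]
Step 4: x=[10.8727] v=[-1.5806]
Step 5: x=[10.4073] v=[-1.8615]
Step 6: x=[9.8892] v=[-2.0726]
Step 7: x=[9.3377] v=[-2.2060]
Step 8: x=[8.7735] v=[-2.2567]
Step 9: x=[8.2178] v=[-2.2227]
Step 10: x=[7.6915] v=[-2.1054]
Step 11: x=[7.2142] v=[-1.9091]
Step 12: x=[6.8039] v=[-1.6412]
Step 13: x=[6.4760] v=[-1.3118]
Step 14: x=[6.2427] v=[-0.9332]
Step 15: x=[6.1128] v=[-0.5196]
Step 16: x=[6.0912] v=[-0.0865]
Step 17: x=[6.1787] v=[0.3498]
First v>=0 after going negative at step 17, time=4.2500

Answer: 4.2500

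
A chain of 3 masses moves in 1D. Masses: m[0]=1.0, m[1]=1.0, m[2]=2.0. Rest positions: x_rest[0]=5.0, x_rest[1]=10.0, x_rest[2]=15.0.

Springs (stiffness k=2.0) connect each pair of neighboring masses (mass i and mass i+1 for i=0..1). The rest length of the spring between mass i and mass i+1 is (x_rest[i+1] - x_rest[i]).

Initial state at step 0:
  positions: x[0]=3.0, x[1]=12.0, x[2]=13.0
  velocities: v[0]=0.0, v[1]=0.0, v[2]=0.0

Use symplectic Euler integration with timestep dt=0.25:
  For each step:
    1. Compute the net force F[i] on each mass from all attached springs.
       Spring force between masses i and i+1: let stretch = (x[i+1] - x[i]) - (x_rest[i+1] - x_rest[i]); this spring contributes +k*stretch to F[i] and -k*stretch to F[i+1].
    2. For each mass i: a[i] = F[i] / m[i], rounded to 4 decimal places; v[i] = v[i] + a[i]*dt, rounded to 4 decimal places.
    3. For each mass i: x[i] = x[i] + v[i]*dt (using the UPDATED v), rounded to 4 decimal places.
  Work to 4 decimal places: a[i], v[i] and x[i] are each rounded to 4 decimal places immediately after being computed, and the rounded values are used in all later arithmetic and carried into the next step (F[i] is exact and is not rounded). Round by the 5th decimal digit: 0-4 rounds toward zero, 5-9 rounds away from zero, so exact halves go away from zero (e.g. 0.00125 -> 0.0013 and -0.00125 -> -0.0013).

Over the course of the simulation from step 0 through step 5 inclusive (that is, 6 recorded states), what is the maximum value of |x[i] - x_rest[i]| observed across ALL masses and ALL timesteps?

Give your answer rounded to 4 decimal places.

Step 0: x=[3.0000 12.0000 13.0000] v=[0.0000 0.0000 0.0000]
Step 1: x=[3.5000 11.0000 13.2500] v=[2.0000 -4.0000 1.0000]
Step 2: x=[4.3125 9.3438 13.6719] v=[3.2500 -6.6250 1.6875]
Step 3: x=[5.1289 7.5997 14.1358] v=[3.2657 -6.9766 1.8555]
Step 4: x=[5.6292 6.3637 14.5037] v=[2.0011 -4.9440 1.4715]
Step 5: x=[5.5963 6.0534 14.6753] v=[-0.1317 -1.2413 0.6865]
Max displacement = 3.9466

Answer: 3.9466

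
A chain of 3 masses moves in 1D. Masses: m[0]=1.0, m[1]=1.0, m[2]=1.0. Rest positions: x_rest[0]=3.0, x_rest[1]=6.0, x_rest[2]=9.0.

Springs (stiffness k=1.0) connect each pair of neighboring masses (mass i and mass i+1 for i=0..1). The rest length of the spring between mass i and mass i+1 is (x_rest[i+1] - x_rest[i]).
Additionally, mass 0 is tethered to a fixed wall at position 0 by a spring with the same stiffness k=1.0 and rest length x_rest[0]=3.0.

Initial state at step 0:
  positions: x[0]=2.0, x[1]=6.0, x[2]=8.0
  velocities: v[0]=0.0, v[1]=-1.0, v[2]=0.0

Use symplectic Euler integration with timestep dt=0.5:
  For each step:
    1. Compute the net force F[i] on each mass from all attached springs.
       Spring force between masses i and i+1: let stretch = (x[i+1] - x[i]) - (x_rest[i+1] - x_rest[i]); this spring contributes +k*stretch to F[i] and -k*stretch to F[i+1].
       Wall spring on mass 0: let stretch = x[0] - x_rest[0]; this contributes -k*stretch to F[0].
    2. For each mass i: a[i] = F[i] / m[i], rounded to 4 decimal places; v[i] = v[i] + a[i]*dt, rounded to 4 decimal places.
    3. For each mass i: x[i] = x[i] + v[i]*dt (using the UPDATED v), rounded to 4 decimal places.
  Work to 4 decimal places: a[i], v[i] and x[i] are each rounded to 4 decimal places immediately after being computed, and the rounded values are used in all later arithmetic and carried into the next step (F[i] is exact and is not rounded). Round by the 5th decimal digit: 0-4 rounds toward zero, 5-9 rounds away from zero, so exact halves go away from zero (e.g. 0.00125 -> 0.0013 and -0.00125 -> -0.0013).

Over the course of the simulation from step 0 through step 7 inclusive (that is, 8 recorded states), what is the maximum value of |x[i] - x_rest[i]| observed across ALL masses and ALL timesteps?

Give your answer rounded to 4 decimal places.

Step 0: x=[2.0000 6.0000 8.0000] v=[0.0000 -1.0000 0.0000]
Step 1: x=[2.5000 5.0000 8.2500] v=[1.0000 -2.0000 0.5000]
Step 2: x=[3.0000 4.1875 8.4375] v=[1.0000 -1.6250 0.3750]
Step 3: x=[3.0469 4.1406 8.3125] v=[0.0938 -0.0938 -0.2500]
Step 4: x=[2.6055 4.8633 7.8945] v=[-0.8828 1.4453 -0.8360]
Step 5: x=[2.0772 5.7793 7.4687] v=[-1.0567 1.8320 -0.8516]
Step 6: x=[1.9551 6.1922 7.3706] v=[-0.2443 0.8257 -0.1963]
Step 7: x=[2.4035 5.8404 7.7279] v=[0.8967 -0.7037 0.7145]
Max displacement = 1.8594

Answer: 1.8594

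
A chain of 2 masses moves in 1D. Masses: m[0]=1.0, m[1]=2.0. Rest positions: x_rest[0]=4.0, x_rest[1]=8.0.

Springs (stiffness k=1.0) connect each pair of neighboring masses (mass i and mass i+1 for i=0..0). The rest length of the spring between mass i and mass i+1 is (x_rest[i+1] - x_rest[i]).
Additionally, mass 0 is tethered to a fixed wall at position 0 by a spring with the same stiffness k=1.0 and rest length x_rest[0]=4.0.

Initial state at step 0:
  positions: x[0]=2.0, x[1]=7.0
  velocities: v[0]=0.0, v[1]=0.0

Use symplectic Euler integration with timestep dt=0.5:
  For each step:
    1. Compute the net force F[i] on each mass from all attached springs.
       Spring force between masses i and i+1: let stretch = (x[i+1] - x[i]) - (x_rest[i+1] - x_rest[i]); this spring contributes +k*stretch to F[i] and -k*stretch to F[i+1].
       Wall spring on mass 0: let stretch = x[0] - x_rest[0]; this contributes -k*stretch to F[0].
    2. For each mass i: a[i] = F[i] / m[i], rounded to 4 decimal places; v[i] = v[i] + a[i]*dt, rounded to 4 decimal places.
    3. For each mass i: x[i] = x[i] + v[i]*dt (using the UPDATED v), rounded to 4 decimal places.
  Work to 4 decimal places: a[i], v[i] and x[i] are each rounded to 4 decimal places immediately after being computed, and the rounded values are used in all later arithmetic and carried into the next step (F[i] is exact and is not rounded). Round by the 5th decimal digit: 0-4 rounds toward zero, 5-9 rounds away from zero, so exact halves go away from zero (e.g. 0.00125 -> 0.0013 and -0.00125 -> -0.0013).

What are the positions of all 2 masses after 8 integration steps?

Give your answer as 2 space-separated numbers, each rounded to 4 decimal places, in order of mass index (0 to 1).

Step 0: x=[2.0000 7.0000] v=[0.0000 0.0000]
Step 1: x=[2.7500 6.8750] v=[1.5000 -0.2500]
Step 2: x=[3.8438 6.7344] v=[2.1875 -0.2813]
Step 3: x=[4.6993 6.7324] v=[1.7109 -0.0040]
Step 4: x=[4.8882 6.9763] v=[0.3778 0.4878]
Step 5: x=[4.3771 7.4592] v=[-1.0223 0.9658]
Step 6: x=[3.5422 8.0569] v=[-1.6698 1.1953]
Step 7: x=[2.9504 8.5902] v=[-1.1836 1.0666]
Step 8: x=[3.0310 8.9186] v=[0.1611 0.6567]

Answer: 3.0310 8.9186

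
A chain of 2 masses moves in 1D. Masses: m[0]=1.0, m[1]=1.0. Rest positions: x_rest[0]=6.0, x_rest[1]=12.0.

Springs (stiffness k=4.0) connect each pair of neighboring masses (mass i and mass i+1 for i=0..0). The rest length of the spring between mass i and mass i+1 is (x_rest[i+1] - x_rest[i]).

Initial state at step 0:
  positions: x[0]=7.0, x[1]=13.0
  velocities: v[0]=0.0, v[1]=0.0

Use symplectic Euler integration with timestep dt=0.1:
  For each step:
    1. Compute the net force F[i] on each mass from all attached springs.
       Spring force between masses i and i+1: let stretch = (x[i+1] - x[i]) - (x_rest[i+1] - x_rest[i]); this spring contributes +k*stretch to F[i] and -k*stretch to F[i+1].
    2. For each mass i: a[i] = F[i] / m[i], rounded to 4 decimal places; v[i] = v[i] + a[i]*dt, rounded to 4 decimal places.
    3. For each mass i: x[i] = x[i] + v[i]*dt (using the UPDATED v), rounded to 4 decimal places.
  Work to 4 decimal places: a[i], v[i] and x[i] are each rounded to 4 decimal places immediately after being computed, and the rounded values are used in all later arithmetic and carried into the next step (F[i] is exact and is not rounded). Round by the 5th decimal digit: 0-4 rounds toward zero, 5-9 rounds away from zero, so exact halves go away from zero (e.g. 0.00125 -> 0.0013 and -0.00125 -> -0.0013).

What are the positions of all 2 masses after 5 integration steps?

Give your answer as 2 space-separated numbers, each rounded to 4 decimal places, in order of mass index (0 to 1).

Answer: 7.0000 13.0000

Derivation:
Step 0: x=[7.0000 13.0000] v=[0.0000 0.0000]
Step 1: x=[7.0000 13.0000] v=[0.0000 0.0000]
Step 2: x=[7.0000 13.0000] v=[0.0000 0.0000]
Step 3: x=[7.0000 13.0000] v=[0.0000 0.0000]
Step 4: x=[7.0000 13.0000] v=[0.0000 0.0000]
Step 5: x=[7.0000 13.0000] v=[0.0000 0.0000]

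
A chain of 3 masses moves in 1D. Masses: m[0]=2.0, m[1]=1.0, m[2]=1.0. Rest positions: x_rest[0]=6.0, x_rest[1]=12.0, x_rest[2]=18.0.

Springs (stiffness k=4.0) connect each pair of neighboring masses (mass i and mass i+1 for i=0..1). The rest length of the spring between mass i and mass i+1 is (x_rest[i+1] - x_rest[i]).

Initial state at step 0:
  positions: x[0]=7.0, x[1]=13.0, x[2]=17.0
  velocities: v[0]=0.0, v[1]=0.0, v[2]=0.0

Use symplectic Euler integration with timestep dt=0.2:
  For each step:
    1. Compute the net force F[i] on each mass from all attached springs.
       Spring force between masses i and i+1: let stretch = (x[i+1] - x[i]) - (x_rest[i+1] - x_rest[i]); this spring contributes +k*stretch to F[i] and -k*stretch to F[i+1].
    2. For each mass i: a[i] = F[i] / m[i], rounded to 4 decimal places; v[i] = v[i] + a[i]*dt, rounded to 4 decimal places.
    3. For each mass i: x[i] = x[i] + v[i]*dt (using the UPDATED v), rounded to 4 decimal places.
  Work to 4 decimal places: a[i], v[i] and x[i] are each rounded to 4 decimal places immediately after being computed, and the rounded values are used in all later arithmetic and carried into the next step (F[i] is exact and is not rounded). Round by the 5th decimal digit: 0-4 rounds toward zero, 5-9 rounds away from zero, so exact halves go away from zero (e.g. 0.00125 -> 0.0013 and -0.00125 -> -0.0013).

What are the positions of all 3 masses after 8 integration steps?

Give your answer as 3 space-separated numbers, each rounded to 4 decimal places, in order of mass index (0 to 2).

Step 0: x=[7.0000 13.0000 17.0000] v=[0.0000 0.0000 0.0000]
Step 1: x=[7.0000 12.6800 17.3200] v=[0.0000 -1.6000 1.6000]
Step 2: x=[6.9744 12.1936 17.8576] v=[-0.1280 -2.4320 2.6880]
Step 3: x=[6.8863 11.7784 18.4490] v=[-0.4403 -2.0762 2.9568]
Step 4: x=[6.7096 11.6477 18.9331] v=[-0.8835 -0.6534 2.4203]
Step 5: x=[6.4479 11.8926 19.2115] v=[-1.3083 1.2244 1.3920]
Step 6: x=[6.1418 12.4374 19.2789] v=[-1.5304 2.7238 0.3369]
Step 7: x=[5.8594 13.0695 19.2116] v=[-1.4122 3.1605 -0.3363]
Step 8: x=[5.6738 13.5307 19.1216] v=[-0.9282 2.3061 -0.4500]

Answer: 5.6738 13.5307 19.1216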